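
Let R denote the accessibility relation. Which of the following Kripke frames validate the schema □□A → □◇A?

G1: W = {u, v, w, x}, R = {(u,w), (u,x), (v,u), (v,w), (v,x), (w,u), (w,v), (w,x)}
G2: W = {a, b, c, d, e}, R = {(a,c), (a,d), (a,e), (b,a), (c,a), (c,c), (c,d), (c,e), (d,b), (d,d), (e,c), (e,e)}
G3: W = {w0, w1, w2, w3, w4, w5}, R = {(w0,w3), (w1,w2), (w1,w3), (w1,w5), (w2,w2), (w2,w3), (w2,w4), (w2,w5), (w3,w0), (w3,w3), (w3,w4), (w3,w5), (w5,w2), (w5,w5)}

This is the axiom for a generalized confluence (Geach) condition; its first-order frame correspondent is ∀x ∀z (xRz → ∃w (xR²w ∧ zRw)).
G1: fails — uRx but no t with uR²t and xRt.
G2: holds.
G3: fails — w2Rw4 but no w with w2R²w and w4Rw.
Valid on: G2.

G2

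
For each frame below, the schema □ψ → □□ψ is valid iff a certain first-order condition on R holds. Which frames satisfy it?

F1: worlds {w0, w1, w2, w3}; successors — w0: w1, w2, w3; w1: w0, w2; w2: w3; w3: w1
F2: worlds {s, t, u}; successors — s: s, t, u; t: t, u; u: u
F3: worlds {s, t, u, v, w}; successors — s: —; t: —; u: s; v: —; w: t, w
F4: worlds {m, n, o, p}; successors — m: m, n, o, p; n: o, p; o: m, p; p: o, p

This is the axiom for transitivity; its first-order frame correspondent is ∀x ∀y ∀z (Rxy ∧ Ryz → Rxz).
F1: fails — Rw1w2 and Rw2w3 but not Rw1w3.
F2: ✓.
F3: ✓.
F4: fails — Rom and Rmo but not Roo.
Valid on: F2, F3.

F2, F3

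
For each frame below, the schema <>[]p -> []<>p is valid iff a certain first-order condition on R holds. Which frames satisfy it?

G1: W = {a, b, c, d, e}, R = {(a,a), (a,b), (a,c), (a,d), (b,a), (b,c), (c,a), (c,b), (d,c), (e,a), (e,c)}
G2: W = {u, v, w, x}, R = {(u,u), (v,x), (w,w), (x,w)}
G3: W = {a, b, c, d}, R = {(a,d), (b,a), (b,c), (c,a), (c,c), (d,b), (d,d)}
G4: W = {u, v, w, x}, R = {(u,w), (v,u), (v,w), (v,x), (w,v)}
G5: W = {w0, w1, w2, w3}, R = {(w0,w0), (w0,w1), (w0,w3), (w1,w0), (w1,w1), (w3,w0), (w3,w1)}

G2, G5

This is the axiom for convergence; its first-order frame correspondent is forall x forall y forall z (Rxy & Rxz -> exists w (Ryw & Rzw)).
G1: fails — Rac and Rad but c and d have no common successor.
G2: satisfies the condition.
G3: fails — Rbc and Rba but c and a have no common successor.
G4: fails — Rvw and Rvu but w and u have no common successor.
G5: satisfies the condition.
Valid on: G2, G5.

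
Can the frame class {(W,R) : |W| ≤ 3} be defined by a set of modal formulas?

Any modally definable frame class is closed under disjoint unions.
Any modal formula valid on each of 4 disjoint one-world frames is valid on their disjoint union (validity is preserved under disjoint unions). Each one-world frame has |W|=1≤3, but the union has |W|=4.
So the class is not modally definable.

Not modally definable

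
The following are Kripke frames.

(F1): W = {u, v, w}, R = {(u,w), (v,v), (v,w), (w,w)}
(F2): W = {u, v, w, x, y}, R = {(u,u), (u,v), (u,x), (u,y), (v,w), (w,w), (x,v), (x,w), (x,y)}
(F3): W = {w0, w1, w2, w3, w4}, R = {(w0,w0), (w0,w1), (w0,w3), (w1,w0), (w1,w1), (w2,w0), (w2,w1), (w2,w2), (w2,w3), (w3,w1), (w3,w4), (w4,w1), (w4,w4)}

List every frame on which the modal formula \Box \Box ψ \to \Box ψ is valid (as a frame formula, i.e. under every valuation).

(F1), (F3)

This is the axiom for density; its first-order frame correspondent is \forall x \forall y (Rxy \to \exists z (Rxz \wedge Rzy)).
(F1): satisfies the condition.
(F2): fails — Rxy but no z with Rxz and Rzy.
(F3): satisfies the condition.
Valid on: (F1), (F3).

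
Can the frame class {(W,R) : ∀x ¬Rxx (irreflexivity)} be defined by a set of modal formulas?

Not modally definable

If a class were modally definable it would be closed under surjective bounded morphisms (Goldblatt–Thomason).
The 4-cycle (worlds w0,w1,w2,w3 with w0→w1→w2→w3→w0) is irreflexive, and the map sending every world to a single reflexive point • is a surjective bounded morphism (forth: every edge maps to (•,•); back: every world has a successor). So any modal formula valid on the 4-cycle is also valid on the reflexive point, which is not irreflexive.
So the class is not modally definable.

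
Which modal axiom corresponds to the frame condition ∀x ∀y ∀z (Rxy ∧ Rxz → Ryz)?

◇r → □◇r

A defining formula is ◇r → □◇r (the 5 axiom).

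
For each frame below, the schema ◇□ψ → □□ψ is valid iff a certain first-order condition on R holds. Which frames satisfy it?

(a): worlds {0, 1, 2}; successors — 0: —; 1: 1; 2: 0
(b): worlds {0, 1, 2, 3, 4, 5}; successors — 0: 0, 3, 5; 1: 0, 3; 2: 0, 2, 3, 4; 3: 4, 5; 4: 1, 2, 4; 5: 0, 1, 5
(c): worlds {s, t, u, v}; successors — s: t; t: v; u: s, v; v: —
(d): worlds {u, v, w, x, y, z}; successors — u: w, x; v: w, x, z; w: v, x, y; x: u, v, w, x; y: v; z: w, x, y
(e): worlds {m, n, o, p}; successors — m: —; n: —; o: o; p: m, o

(a)

Frame correspondent (Sahlqvist): ∀x ∀y ∀z ((xRy ∧ xR²z) → ∃w (yRw ∧ z = w)) — i.e. a generalized confluence (Geach) condition.
(a): satisfies the condition.
(b): fails — 0R0, 0R²1 but no w with 0Rw and 1=w.
(c): fails — uRv, uR²t but no w with vRw and t=w.
(d): fails — uRw, uR²u but no t with wRt and u=t.
(e): fails — pRm, pR²o but no w with mRw and o=w.
Valid on: (a).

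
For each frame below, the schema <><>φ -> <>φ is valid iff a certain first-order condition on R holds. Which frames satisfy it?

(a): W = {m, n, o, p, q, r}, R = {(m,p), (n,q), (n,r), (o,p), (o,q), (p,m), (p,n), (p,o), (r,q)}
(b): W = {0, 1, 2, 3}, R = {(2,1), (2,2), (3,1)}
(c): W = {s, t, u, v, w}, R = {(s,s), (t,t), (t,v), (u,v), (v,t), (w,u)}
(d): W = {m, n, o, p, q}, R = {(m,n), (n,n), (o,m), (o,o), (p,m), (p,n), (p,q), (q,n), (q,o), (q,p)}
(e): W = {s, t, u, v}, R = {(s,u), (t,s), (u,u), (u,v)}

(b)

This is the axiom for transitivity; its first-order frame correspondent is forall x forall y forall z (Rxy & Ryz -> Rxz).
(a): fails — Rop and Rpm but not Rom.
(b): ✓.
(c): fails — Ruv and Rvt but not Rut.
(d): fails — Rom and Rmn but not Ron.
(e): fails — Rsu and Ruv but not Rsv.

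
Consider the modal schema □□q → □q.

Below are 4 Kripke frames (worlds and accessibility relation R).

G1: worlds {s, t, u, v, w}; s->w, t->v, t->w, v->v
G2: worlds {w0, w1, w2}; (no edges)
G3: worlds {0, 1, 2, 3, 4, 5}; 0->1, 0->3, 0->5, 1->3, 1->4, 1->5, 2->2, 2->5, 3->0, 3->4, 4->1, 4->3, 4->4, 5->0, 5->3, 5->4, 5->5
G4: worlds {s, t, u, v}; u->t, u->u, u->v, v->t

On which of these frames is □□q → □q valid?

G2

The schema corresponds to density: ∀x ∀y (Rxy → ∃z (Rxz ∧ Rzy)).
G1: fails — Rsw but no z with Rsz and Rzw.
G2: satisfies the condition.
G3: fails — R01 but no z with R0z and Rz1.
G4: fails — Rvt but no z with Rvz and Rzt.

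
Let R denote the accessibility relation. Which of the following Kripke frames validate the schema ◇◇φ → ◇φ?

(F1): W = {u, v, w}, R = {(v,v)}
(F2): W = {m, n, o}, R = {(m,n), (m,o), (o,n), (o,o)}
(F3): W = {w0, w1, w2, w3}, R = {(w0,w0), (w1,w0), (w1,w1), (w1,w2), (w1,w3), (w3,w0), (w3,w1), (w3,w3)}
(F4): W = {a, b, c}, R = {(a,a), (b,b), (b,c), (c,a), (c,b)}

This is the axiom for transitivity; its first-order frame correspondent is ∀x ∀y ∀z (Rxy ∧ Ryz → Rxz).
(F1): holds.
(F2): holds.
(F3): fails — Rw3w1 and Rw1w2 but not Rw3w2.
(F4): fails — Rbc and Rca but not Rba.

(F1), (F2)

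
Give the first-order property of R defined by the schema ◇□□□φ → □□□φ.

This is a Sahlqvist (Geach-type) schema ◇^1□^3φ → □^3◇^0φ.
First-order correspondent: ∀x ∀y ∀z ((xRy ∧ xR³z) → ∃w (yR³w ∧ z = w)).

∀x ∀y ∀z ((xRy ∧ xR³z) → ∃w (yR³w ∧ z = w))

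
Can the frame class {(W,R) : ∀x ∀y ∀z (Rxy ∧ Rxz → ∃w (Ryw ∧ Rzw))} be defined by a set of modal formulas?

The condition is convergence. A defining modal formula is ◇□q → □◇q.

Yes — defined by ◇□q → □◇q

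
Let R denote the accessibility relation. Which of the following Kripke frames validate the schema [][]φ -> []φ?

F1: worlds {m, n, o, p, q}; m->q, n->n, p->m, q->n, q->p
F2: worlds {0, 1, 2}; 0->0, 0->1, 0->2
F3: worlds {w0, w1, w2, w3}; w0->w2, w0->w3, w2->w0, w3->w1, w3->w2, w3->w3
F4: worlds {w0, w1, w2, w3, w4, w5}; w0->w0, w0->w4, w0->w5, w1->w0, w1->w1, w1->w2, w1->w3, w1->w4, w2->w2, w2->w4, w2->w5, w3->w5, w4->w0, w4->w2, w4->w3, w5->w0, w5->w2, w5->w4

F2

This is the axiom for density; its first-order frame correspondent is forall x forall y (Rxy -> exists z (Rxz & Rzy)).
F1: fails — Rpm but no z with Rpz and Rzm.
F2: satisfies the condition.
F3: fails — Rw2w0 but no z with Rw2z and Rzw0.
F4: fails — Rw3w5 but no z with Rw3z and Rzw5.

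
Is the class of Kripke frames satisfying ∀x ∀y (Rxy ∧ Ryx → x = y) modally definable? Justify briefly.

Not definable by any modal formula

If a class were modally definable it would be closed under surjective bounded morphisms (Goldblatt–Thomason).
The 4-cycle (worlds w0,w1,w2,w3 with w0→w1→w2→w3→w0) is antisymmetric. Sending even-indexed worlds to • and odd-indexed worlds to ∘ is a surjective bounded morphism onto the two-world frame with •↔∘, which is not antisymmetric.
So the class is not modally definable.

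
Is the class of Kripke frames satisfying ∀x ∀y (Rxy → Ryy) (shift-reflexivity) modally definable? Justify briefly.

Yes — defined by □(□p → p)

Yes: it is shift-reflexivity, defined by the T□ schema □(□p → p).
Suppose □(□p→p) is valid. Take Rxy and set V(p)={w : Ryw}. Then at y, □p holds; since □(□p→p) at x, □p→p at y, so p at y, i.e. Ryy.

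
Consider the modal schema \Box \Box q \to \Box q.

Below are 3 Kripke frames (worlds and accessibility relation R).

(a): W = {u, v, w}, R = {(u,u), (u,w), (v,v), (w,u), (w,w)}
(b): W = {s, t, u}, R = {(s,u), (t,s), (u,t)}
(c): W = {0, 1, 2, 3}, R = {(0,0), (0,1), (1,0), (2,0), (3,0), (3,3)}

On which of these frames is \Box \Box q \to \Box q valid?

(a), (c)

Frame correspondent (Sahlqvist): \forall x \forall y (Rxy \to \exists z (Rxz \wedge Rzy)) — i.e. density.
(a): ✓.
(b): fails — Rsu but no z with Rsz and Rzu.
(c): ✓.
Valid on: (a), (c).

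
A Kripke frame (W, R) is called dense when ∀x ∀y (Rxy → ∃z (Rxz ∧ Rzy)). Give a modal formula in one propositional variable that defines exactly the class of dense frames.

The condition is density. The C4 schema □□r → □r defines it.
Suppose □□r→□r is valid. Take Rxy and set V(r)={w : xR²w}. Then □□r at x, so □r at x, so r at y, i.e. ∃z(Rxz∧Rzy).

□□r → □r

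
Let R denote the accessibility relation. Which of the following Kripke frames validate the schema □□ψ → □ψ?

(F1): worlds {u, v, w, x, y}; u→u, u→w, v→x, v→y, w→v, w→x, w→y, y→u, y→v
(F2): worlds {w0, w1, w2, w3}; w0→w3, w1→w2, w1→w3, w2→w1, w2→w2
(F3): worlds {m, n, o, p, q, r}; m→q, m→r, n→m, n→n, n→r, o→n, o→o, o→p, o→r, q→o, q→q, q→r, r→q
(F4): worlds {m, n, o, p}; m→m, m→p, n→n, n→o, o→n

The schema corresponds to density: ∀x ∀y (Rxy → ∃z (Rxz ∧ Rzy)).
(F1): fails — Rvx but no z with Rvz and Rzx.
(F2): fails — Rw1w3 but no z with Rw1z and Rzw3.
(F3): ✓.
(F4): ✓.
Valid on: (F3), (F4).

(F3), (F4)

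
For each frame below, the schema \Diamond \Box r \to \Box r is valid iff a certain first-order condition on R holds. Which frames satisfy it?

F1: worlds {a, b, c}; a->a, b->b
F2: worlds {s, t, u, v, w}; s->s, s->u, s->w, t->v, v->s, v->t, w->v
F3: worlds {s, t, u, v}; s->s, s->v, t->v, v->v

Frame correspondent (Sahlqvist): \forall x \forall y \forall z (Rxy \wedge Rxz \to Ryz) — i.e. the Euclidean property.
F1: satisfies the condition.
F2: fails — Rsw and Rsw but not Rww.
F3: fails — Rsv and Rss but not Rvs.
Valid on: F1.

F1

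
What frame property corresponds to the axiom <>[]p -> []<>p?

convergence

This is the .2 axiom.
Its frame correspondent is convergence — forall x forall y forall z (Rxy & Rxz -> exists w (Ryw & Rzw)).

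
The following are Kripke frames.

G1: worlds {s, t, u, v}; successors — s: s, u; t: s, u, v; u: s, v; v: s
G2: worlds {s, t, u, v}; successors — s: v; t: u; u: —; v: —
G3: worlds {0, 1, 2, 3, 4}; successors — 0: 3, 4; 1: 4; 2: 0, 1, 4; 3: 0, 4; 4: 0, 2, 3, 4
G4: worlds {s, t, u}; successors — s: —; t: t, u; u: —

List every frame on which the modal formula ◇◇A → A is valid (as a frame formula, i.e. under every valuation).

G2

Frame correspondent (Sahlqvist): ∀x ∀y (xR²y → ∃w (y = w ∧ x = w)) — i.e. a generalized confluence (Geach) condition.
G1: fails — sR²u but u ≠ s.
G2: holds.
G3: fails — 0R²2 but 2 ≠ 0.
G4: fails — tR²u but u ≠ t.
Valid on: G2.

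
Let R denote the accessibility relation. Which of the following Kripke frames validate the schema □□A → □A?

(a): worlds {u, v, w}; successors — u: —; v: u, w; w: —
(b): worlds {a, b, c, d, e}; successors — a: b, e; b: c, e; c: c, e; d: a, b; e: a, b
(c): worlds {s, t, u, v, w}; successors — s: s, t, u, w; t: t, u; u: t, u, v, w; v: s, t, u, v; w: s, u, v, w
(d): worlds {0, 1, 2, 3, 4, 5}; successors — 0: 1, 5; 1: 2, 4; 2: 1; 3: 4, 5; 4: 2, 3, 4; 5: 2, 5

This is the axiom for density; its first-order frame correspondent is ∀x ∀y (Rxy → ∃z (Rxz ∧ Rzy)).
(a): fails — Rvu but no z with Rvz and Rzu.
(b): fails — Rea but no z with Rez and Rza.
(c): satisfies the condition.
(d): fails — R01 but no z with R0z and Rz1.

(c)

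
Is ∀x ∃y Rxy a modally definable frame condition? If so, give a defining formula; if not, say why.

Yes — defined by □r → ◇r

Yes: it is seriality, defined by the D schema □r → ◇r.
Suppose □r→◇r is valid. At any x set V(r)=W. Then □r at x, so ◇r at x, so x has a successor.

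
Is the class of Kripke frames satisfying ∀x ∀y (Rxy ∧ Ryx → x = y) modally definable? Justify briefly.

No

Any modally definable frame class is closed under surjective bounded morphisms.
The 8-cycle (worlds w0,w1,w2,w3,w4,w5,w6,w7 with w0→w1→w2→w3→w4→w5→w6→w7→w0) is antisymmetric. Sending even-indexed worlds to s and odd-indexed worlds to t is a surjective bounded morphism onto the two-world frame with s↔t, which is not antisymmetric.
So the class is not modally definable.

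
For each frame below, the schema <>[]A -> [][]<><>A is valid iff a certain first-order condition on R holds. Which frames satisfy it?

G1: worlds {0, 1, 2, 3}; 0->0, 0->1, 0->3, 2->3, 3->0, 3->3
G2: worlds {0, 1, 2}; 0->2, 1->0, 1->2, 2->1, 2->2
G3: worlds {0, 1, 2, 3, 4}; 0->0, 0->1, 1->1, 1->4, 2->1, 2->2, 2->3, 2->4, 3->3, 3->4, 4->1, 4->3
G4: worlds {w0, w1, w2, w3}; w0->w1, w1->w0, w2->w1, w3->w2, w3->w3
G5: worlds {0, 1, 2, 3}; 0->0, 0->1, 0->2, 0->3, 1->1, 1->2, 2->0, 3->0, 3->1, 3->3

This is the axiom for a generalized confluence (Geach) condition; its first-order frame correspondent is forall x forall y forall z ((xRy & x R^2 z) -> exists w (yRw & z R^2 w)).
G1: fails — 0R0, 0R²1 but no w with 0Rw and 1R²w.
G2: satisfies the condition.
G3: satisfies the condition.
G4: fails — w3Rw2, w3R²w2 but no w with w2Rw and w2R²w.
G5: satisfies the condition.

G2, G3, G5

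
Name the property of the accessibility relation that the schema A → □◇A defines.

symmetry: ∀x ∀y (Rxy → Ryx)

Suppose A→□◇A is valid. Take Rxy and set V(A)={x}. Then A at x, so □◇A at x, so ◇A at y, so some z with Ryz has A; z=x, i.e. Ryx.
Conversely, on a frame with symmetry the schema holds at every world under every valuation.
Frame condition: ∀x ∀y (Rxy → Ryx).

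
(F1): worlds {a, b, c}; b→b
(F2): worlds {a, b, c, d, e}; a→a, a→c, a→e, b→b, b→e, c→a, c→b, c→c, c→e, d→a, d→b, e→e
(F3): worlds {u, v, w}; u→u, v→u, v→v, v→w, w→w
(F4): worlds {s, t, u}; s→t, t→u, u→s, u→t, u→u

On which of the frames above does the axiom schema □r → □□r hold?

This is the axiom for transitivity; its first-order frame correspondent is ∀x ∀y ∀z (Rxy ∧ Ryz → Rxz).
(F1): satisfies the condition.
(F2): fails — Rdb and Rbe but not Rde.
(F3): satisfies the condition.
(F4): fails — Rtu and Rut but not Rtt.

(F1), (F3)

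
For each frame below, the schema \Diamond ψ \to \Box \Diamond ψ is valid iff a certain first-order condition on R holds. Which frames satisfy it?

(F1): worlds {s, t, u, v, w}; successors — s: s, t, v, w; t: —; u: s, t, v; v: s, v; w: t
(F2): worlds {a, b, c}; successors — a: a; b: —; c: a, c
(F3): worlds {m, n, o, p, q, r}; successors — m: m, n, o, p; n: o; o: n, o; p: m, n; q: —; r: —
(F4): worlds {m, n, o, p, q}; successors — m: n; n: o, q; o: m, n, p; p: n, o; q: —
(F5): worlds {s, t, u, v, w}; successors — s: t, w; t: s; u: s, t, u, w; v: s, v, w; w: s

none

The schema corresponds to the Euclidean property: \forall x \forall y \forall z (Rxy \wedge Rxz \to Ryz).
(F1): fails — Rsv and Rsw but not Rvw.
(F2): fails — Rca and Rcc but not Rac.
(F3): fails — Rmo and Rmm but not Rom.
(F4): fails — Rmn and Rmn but not Rnn.
(F5): fails — Rsw and Rsw but not Rww.
Valid on no frame.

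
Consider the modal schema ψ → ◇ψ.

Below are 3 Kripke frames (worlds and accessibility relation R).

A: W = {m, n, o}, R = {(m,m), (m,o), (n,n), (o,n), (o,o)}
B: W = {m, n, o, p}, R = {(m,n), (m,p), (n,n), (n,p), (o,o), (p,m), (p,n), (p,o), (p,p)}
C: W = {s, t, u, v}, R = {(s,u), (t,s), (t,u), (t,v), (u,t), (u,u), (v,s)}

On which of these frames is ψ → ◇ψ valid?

Frame correspondent (Sahlqvist): ∀x Rxx — i.e. reflexivity.
A: condition met.
B: fails — world m does not see itself.
C: fails — world s does not see itself.

A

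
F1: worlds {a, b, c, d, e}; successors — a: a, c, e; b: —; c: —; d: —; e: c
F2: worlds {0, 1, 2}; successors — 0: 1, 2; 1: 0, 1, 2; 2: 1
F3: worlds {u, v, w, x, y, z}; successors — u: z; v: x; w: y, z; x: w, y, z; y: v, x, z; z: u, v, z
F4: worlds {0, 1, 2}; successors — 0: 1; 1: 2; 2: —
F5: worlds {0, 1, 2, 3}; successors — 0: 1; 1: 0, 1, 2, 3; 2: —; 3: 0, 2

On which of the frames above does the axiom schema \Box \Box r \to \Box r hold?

Frame correspondent (Sahlqvist): \forall x \forall y (Rxy \to \exists z (Rxz \wedge Rzy)) — i.e. density.
F1: fails — Rec but no z with Rez and Rzc.
F2: holds.
F3: fails — Rxw but no t with Rxt and Rtw.
F4: fails — R12 but no z with R1z and Rz2.
F5: fails — R32 but no z with R3z and Rz2.

F2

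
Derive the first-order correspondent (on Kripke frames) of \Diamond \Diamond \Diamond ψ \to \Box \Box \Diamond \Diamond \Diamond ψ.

This is a Sahlqvist (Geach-type) schema ◇^3□^0ψ → □^2◇^3ψ.
Minimal-valuation argument: fix x; take any y with xR^3y and any z with xR^2z. Set V(ψ) to the set of worlds R-reachable from y in exactly 0 steps. Then □^0ψ holds at y, so the antecedent holds at x; validity forces ◇^3ψ at z, giving a w with zR^3w and yR^0w.
First-order correspondent: \forall x \forall y \forall z ((x R^3 y \wedge x R^2 z) \to \exists w (y = w \wedge z R^3 w)).

\forall x \forall y \forall z ((x R^3 y \wedge x R^2 z) \to \exists w (y = w \wedge z R^3 w))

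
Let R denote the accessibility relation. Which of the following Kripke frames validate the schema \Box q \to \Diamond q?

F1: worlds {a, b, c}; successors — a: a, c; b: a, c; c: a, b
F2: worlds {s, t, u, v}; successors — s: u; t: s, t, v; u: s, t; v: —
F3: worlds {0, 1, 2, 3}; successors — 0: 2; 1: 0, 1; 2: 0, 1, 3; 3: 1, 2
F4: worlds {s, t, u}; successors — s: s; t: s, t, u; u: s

Frame correspondent (Sahlqvist): \forall x \exists y Rxy — i.e. seriality.
F1: condition met.
F2: fails — world v has no successor.
F3: condition met.
F4: condition met.
Valid on: F1, F3, F4.

F1, F3, F4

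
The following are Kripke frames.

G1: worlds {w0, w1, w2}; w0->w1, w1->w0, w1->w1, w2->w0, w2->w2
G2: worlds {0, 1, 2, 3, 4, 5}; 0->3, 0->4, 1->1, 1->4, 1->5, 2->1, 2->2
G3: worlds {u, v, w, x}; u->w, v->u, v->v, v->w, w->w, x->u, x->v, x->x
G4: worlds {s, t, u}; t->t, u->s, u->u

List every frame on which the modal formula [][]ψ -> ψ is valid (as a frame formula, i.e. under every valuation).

G1

The schema corresponds to a generalized confluence (Geach) condition: forall x exists w (x R^2 w & x = w).
G1: condition met.
G2: fails — at 0 but no w with 0R²w and 0=w.
G3: fails — at u but no t with uR²t and u=t.
G4: fails — at s but no w with sR²w and s=w.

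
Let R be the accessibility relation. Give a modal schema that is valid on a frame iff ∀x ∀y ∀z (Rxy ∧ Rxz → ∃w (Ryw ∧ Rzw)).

The condition is convergence. The .2 schema ◇□q → □◇q defines it.

◇□q → □◇q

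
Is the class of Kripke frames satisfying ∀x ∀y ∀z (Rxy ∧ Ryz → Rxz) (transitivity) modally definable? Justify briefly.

This is a Sahlqvist condition; the 4 axiom □p → □□p defines it.
Suppose □p→□□p is valid. Take Rxy, Ryz and set V(p)={w : Rxw}. Then □p at x, so □□p at x, so □p at y, so p at z, i.e. Rxz.

Definable; □p → □□p defines it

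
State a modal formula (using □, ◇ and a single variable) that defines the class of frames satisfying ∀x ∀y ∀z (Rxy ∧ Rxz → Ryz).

The condition is the Euclidean property. The 5 schema ◇q → □◇q defines it.
Suppose ◇q→□◇q is valid. Take Rxy, Rxz and set V(q)={y}. Then ◇q at x, so □◇q at x, so ◇q at z, so some w with Rzw has q; w=y, i.e. Rzy. By symmetry of the argument, Ryz.

◇q → □◇q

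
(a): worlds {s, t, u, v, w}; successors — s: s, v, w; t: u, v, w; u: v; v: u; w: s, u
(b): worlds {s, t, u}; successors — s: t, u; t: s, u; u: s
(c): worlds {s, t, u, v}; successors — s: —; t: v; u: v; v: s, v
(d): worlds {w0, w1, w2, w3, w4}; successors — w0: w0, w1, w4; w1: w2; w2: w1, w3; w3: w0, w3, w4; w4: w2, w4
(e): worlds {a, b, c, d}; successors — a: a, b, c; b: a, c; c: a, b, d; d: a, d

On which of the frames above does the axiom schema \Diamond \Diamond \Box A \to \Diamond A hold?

Frame correspondent (Sahlqvist): \forall x \forall y (x R^2 y \to \exists w (yRw \wedge xRw)) — i.e. a generalized confluence (Geach) condition.
(a): fails — sR²v but no w* with vRw* and sRw*.
(b): fails — sR²u but no w with uRw and sRw.
(c): fails — tR²s but no w with sRw and tRw.
(d): fails — w0R²w1 but no w with w1Rw and w0Rw.
(e): condition met.
Valid on: (e).

(e)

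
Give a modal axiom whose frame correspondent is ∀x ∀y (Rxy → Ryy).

□(□ψ → ψ)

The condition is shift-reflexivity. The T□ schema □(□ψ → ψ) defines it.
Suppose □(□ψ→ψ) is valid. Take Rxy and set V(ψ)={w : Ryw}. Then at y, □ψ holds; since □(□ψ→ψ) at x, □ψ→ψ at y, so ψ at y, i.e. Ryy.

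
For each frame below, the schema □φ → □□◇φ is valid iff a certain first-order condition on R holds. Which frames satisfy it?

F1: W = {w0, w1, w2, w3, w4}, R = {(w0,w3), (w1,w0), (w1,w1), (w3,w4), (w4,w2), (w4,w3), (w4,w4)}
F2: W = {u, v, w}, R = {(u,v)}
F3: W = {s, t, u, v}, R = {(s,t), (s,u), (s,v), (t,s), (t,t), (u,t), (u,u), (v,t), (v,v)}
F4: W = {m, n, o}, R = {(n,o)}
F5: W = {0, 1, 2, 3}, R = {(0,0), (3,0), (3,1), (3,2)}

F2, F3, F4, F5

The schema corresponds to a generalized confluence (Geach) condition: ∀x ∀z (xR²z → ∃w (xRw ∧ zRw)).
F1: fails — w1R²w0 but no w with w1Rw and w0Rw.
F2: satisfies the condition.
F3: satisfies the condition.
F4: satisfies the condition.
F5: satisfies the condition.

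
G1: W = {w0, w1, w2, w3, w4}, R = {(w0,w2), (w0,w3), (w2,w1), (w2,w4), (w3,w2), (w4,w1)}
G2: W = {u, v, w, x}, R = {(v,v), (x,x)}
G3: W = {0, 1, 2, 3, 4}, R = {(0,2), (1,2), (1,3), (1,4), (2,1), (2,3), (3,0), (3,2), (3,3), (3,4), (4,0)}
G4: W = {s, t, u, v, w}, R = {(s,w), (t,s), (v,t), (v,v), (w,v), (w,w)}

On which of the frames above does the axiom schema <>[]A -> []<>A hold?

G2

This is the axiom for convergence; its first-order frame correspondent is forall x forall y forall z (Rxy & Rxz -> exists w (Ryw & Rzw)).
G1: fails — Rw0w2 and Rw0w3 but w2 and w3 have no common successor.
G2: satisfies the condition.
G3: fails — R12 and R14 but 2 and 4 have no common successor.
G4: fails — Rvv and Rvt but v and t have no common successor.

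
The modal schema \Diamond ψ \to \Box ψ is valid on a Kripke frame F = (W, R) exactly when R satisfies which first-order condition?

Suppose ◇ψ→□ψ is valid. Take Rxy, Rxz and set V(ψ)={y}. Then ◇ψ at x, so □ψ at x, so ψ at z, i.e. z=y.
The converse is a direct semantic check.
So the correspondent is partial functionality.

partial functionality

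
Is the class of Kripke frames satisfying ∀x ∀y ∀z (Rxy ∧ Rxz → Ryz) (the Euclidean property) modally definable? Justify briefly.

Yes, by ◇q → □◇q

Yes: it is the Euclidean property, defined by the 5 schema ◇q → □◇q.
Suppose ◇q→□◇q is valid. Take Rxy, Rxz and set V(q)={y}. Then ◇q at x, so □◇q at x, so ◇q at z, so some w with Rzw has q; w=y, i.e. Rzy. By symmetry of the argument, Ryz.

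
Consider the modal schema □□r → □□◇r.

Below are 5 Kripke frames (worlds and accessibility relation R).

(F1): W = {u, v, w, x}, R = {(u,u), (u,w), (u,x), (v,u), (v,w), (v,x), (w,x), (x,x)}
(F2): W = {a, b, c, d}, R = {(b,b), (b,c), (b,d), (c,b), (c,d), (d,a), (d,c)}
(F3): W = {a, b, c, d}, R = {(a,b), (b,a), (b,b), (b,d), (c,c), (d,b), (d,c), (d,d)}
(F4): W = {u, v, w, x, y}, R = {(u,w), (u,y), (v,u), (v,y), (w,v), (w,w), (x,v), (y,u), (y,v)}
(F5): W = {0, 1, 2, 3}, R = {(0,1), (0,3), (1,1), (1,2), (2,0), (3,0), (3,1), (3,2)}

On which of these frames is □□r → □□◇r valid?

Frame correspondent (Sahlqvist): ∀x ∀z (xR²z → ∃w (xR²w ∧ zRw)) — i.e. a generalized confluence (Geach) condition.
(F1): holds.
(F2): fails — bR²a but no w with bR²w and aRw.
(F3): holds.
(F4): holds.
(F5): holds.
Valid on: (F1), (F3), (F4), (F5).

(F1), (F3), (F4), (F5)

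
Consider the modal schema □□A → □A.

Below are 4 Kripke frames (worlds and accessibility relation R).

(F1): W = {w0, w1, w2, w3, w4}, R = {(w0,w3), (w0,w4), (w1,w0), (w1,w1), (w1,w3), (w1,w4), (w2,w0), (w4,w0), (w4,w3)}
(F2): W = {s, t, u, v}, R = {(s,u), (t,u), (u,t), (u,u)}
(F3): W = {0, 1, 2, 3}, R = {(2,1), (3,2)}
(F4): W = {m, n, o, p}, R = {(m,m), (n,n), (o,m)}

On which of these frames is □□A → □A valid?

(F2), (F4)

Frame correspondent (Sahlqvist): ∀x ∀y (Rxy → ∃z (Rxz ∧ Rzy)) — i.e. density.
(F1): fails — Rw0w4 but no z with Rw0z and Rzw4.
(F2): satisfies the condition.
(F3): fails — R32 but no z with R3z and Rz2.
(F4): satisfies the condition.
Valid on: (F2), (F4).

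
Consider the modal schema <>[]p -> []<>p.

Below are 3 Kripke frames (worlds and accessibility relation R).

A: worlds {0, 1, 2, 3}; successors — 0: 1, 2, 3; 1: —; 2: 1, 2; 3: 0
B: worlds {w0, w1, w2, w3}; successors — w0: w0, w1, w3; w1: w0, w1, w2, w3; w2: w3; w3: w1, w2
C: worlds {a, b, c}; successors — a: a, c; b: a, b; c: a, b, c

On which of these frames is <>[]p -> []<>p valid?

Frame correspondent (Sahlqvist): forall x forall y forall z (Rxy & Rxz -> exists w (Ryw & Rzw)) — i.e. convergence.
A: fails — R02 and R01 but 2 and 1 have no common successor.
B: fails — Rw1w2 and Rw1w3 but w2 and w3 have no common successor.
C: holds.

C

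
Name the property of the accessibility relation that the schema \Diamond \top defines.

◇⊤ holds at w iff w has a successor, so frame-validity of ◇⊤ is exactly seriality. Equivalently via □q → ◇q:
Suppose □q→◇q is valid. At any x set V(q)=W. Then □q at x, so ◇q at x, so x has a successor.

seriality: \forall x \exists y Rxy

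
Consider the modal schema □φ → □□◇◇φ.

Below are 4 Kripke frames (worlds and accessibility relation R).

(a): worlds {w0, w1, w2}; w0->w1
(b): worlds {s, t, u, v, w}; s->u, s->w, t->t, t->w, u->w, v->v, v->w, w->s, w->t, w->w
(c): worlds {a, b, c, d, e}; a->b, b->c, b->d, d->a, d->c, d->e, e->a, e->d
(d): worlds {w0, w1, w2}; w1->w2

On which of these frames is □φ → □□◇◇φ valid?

The schema corresponds to a generalized confluence (Geach) condition: ∀x ∀z (xR²z → ∃w (xRw ∧ zR²w)).
(a): condition met.
(b): condition met.
(c): fails — aR²c but no w with aRw and cR²w.
(d): condition met.
Valid on: (a), (b), (d).

(a), (b), (d)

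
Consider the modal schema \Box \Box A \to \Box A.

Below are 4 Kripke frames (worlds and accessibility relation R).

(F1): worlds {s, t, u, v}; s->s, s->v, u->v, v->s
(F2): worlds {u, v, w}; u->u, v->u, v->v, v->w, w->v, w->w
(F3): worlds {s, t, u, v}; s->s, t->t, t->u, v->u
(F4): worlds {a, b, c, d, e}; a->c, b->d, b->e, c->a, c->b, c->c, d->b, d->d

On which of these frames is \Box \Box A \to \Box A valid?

(F2)

This is the axiom for density; its first-order frame correspondent is \forall x \forall y (Rxy \to \exists z (Rxz \wedge Rzy)).
(F1): fails — Ruv but no z with Ruz and Rzv.
(F2): satisfies the condition.
(F3): fails — Rvu but no z with Rvz and Rzu.
(F4): fails — Rbe but no z with Rbz and Rze.
Valid on: (F2).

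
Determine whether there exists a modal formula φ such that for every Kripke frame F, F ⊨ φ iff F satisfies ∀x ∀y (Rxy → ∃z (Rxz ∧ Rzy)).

Definable; □□q → □q defines it

The condition is density. A defining modal formula is □□q → □q.
Suppose □□q→□q is valid. Take Rxy and set V(q)={w : xR²w}. Then □□q at x, so □q at x, so q at y, i.e. ∃z(Rxz∧Rzy).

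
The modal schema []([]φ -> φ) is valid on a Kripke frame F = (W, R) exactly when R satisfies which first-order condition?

Shift-reflexivity

Suppose □(□φ→φ) is valid. Take Rxy and set V(φ)={w : Ryw}. Then at y, □φ holds; since □(□φ→φ) at x, □φ→φ at y, so φ at y, i.e. Ryy.
Conversely, any frame satisfying forall x forall y (Rxy -> Ryy) validates the schema.
So the correspondent is shift-reflexivity.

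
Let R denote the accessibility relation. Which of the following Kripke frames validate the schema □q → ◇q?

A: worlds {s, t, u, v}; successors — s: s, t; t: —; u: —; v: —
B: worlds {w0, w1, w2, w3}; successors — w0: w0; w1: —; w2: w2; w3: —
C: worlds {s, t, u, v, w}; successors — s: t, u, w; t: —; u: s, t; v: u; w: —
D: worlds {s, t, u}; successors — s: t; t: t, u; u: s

D

This is the axiom for seriality; its first-order frame correspondent is ∀x ∃y Rxy.
A: fails — world t has no successor.
B: fails — world w1 has no successor.
C: fails — world t has no successor.
D: satisfies the condition.
Valid on: D.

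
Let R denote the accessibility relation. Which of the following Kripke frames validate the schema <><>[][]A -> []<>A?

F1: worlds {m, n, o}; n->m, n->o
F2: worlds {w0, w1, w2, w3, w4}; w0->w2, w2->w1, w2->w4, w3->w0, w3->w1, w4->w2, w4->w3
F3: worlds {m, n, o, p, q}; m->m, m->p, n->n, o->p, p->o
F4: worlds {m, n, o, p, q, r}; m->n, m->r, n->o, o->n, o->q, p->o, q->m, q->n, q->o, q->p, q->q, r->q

F1

The schema corresponds to a generalized confluence (Geach) condition: forall x forall y forall z ((x R^2 y & xRz) -> exists w (y R^2 w & zRw)).
F1: satisfies the condition.
F2: fails — w0R²w1, w0Rw2 but no w with w1R²w and w2Rw.
F3: fails — mR²o, mRm but no w with oR²w and mRw.
F4: fails — oR²n, oRn but no w with nR²w and nRw.
Valid on: F1.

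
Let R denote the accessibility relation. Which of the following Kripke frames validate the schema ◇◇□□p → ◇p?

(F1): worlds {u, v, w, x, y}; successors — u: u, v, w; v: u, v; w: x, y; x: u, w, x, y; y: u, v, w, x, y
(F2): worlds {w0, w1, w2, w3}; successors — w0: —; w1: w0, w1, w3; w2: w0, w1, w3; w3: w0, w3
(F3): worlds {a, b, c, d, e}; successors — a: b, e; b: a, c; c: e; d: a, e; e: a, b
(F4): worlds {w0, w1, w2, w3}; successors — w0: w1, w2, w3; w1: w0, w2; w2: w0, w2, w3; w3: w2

(F4)

The schema corresponds to a generalized confluence (Geach) condition: ∀x ∀y (xR²y → ∃w (yR²w ∧ xRw)).
(F1): fails — wR²v but no t with vR²t and wRt.
(F2): fails — w1R²w0 but no w with w0R²w and w1Rw.
(F3): fails — bR²b but no w with bR²w and bRw.
(F4): holds.
Valid on: (F4).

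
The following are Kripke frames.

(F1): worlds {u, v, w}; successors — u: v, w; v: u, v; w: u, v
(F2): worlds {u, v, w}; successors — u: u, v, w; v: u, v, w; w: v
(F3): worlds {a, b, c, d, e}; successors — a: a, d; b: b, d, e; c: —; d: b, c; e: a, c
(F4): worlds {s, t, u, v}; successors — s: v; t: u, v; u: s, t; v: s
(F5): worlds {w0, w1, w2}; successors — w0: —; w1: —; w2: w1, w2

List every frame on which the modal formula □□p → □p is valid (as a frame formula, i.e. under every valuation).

(F2), (F5)

The schema corresponds to density: ∀x ∀y (Rxy → ∃z (Rxz ∧ Rzy)).
(F1): fails — Ruw but no z with Ruz and Rzw.
(F2): holds.
(F3): fails — Rdc but no z with Rdz and Rzc.
(F4): fails — Rtv but no z with Rtz and Rzv.
(F5): holds.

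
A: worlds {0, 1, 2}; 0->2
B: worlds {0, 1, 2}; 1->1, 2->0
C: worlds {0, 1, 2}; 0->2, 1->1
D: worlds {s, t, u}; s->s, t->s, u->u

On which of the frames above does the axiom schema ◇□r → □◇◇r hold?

D

The schema corresponds to a generalized confluence (Geach) condition: ∀x ∀y ∀z ((xRy ∧ xRz) → ∃w (yRw ∧ zR²w)).
A: fails — 0R2, 0R2 but no w with 2Rw and 2R²w.
B: fails — 2R0, 2R0 but no w with 0Rw and 0R²w.
C: fails — 0R2, 0R2 but no w with 2Rw and 2R²w.
D: ✓.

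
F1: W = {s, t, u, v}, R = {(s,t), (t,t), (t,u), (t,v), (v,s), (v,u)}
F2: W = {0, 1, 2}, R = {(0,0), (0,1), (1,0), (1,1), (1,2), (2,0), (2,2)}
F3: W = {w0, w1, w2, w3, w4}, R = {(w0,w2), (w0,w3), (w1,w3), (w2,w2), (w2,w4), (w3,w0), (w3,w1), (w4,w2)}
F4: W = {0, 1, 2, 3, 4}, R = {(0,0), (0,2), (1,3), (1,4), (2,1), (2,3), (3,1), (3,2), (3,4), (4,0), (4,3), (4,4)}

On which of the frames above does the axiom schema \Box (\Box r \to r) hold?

Frame correspondent (Sahlqvist): \forall x \forall y (Rxy \to Ryy) — i.e. shift-reflexivity.
F1: fails — Rtv but not Rvv.
F2: holds.
F3: fails — Rw2w4 but not Rw4w4.
F4: fails — R32 but not R22.
Valid on: F2.

F2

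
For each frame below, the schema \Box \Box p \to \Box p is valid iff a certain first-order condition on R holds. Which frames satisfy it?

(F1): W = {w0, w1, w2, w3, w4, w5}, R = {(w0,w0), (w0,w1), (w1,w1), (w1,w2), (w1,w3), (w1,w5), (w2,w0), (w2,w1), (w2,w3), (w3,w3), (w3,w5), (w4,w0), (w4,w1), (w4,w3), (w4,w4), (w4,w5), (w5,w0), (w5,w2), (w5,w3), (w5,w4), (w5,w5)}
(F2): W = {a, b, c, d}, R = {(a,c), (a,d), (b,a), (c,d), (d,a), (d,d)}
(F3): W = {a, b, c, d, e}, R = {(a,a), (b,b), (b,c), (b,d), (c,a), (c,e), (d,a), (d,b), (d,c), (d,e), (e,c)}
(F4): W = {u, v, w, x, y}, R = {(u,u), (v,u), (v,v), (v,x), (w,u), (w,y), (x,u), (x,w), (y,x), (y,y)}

Frame correspondent (Sahlqvist): \forall x \forall y (Rxy \to \exists z (Rxz \wedge Rzy)) — i.e. density.
(F1): ✓.
(F2): fails — Rba but no z with Rbz and Rza.
(F3): fails — Rec but no z with Rez and Rzc.
(F4): fails — Rxw but no z with Rxz and Rzw.
Valid on: (F1).

(F1)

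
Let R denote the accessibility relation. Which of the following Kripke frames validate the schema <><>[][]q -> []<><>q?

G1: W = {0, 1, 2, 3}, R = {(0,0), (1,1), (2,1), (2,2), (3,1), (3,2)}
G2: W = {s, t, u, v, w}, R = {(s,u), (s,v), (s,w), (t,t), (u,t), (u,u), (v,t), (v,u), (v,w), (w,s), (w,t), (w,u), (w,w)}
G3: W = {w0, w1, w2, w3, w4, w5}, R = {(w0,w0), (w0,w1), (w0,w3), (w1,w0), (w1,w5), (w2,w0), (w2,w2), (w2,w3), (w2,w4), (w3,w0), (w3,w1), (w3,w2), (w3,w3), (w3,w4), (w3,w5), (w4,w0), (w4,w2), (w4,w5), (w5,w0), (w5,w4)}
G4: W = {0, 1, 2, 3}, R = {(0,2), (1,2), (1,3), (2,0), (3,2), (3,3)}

G1, G2, G3

Frame correspondent (Sahlqvist): forall x forall y forall z ((x R^2 y & xRz) -> exists w (y R^2 w & z R^2 w)) — i.e. a generalized confluence (Geach) condition.
G1: satisfies the condition.
G2: satisfies the condition.
G3: satisfies the condition.
G4: fails — 0R²0, 0R2 but no w with 0R²w and 2R²w.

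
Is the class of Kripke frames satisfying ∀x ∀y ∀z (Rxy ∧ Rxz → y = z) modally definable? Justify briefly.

This is a Sahlqvist condition; the CD axiom ◇r → □r defines it.

Yes, by ◇r → □r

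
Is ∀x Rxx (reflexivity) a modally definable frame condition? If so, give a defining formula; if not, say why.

Definable; □r → r defines it

Yes: it is reflexivity, defined by the T schema □r → r.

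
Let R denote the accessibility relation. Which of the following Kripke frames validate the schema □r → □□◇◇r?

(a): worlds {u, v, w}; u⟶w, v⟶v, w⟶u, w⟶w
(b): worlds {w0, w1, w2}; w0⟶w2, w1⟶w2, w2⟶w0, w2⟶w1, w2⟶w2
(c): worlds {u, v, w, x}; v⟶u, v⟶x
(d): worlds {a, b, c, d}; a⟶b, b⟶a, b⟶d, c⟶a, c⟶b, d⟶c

This is the axiom for a generalized confluence (Geach) condition; its first-order frame correspondent is ∀x ∀z (xR²z → ∃w (xRw ∧ zR²w)).
(a): condition met.
(b): condition met.
(c): condition met.
(d): fails — aR²a but no w with aRw and aR²w.
Valid on: (a), (b), (c).

(a), (b), (c)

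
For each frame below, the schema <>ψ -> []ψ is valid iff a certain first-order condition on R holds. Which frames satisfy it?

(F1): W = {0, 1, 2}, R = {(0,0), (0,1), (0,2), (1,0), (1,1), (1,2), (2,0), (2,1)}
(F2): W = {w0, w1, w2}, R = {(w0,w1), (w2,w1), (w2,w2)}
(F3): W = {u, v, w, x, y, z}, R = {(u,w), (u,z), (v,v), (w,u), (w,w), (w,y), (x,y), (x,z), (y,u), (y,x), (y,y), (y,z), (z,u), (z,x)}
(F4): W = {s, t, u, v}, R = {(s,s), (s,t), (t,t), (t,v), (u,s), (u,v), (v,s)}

none

The schema corresponds to partial functionality: forall x forall y forall z (Rxy & Rxz -> y = z).
(F1): fails — 0 sees both 0 and 1.
(F2): fails — w2 sees both w1 and w2.
(F3): fails — u sees both w and z.
(F4): fails — s sees both s and t.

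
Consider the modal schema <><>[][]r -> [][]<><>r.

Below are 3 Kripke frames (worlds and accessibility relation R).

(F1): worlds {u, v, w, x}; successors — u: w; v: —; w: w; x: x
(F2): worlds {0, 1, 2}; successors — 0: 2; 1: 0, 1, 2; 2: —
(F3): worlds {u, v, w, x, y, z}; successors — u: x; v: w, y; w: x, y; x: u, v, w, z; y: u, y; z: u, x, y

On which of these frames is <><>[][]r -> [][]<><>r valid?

This is the axiom for a generalized confluence (Geach) condition; its first-order frame correspondent is forall x forall y forall z ((x R^2 y & x R^2 z) -> exists w (y R^2 w & z R^2 w)).
(F1): holds.
(F2): fails — 1R²0, 1R²0 but no w with 0R²w and 0R²w.
(F3): holds.
Valid on: (F1), (F3).

(F1), (F3)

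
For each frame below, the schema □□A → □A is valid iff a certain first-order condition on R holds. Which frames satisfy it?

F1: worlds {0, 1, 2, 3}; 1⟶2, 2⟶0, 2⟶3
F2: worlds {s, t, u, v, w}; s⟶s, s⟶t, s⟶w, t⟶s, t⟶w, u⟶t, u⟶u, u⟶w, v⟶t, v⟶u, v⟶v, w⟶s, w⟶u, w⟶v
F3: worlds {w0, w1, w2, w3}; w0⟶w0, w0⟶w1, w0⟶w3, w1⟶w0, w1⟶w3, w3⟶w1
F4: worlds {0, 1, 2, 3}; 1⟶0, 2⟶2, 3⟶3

Frame correspondent (Sahlqvist): ∀x ∀y (Rxy → ∃z (Rxz ∧ Rzy)) — i.e. density.
F1: fails — R12 but no z with R1z and Rz2.
F2: satisfies the condition.
F3: fails — Rw3w1 but no z with Rw3z and Rzw1.
F4: fails — R10 but no z with R1z and Rz0.
Valid on: F2.

F2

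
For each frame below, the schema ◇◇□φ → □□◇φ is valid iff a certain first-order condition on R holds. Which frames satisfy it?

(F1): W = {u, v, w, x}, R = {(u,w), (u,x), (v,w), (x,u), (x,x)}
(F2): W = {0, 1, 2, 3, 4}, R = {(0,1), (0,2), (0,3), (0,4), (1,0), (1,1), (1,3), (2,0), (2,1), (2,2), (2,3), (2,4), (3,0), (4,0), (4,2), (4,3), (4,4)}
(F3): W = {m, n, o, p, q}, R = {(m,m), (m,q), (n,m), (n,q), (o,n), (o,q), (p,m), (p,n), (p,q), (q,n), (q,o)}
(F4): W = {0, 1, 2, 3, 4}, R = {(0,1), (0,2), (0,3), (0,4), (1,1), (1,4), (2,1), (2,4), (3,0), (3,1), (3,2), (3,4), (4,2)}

Frame correspondent (Sahlqvist): ∀x ∀y ∀z ((xR²y ∧ xR²z) → ∃w (yRw ∧ zRw)) — i.e. a generalized confluence (Geach) condition.
(F1): fails — xR²u, xR²w but no t with uRt and wRt.
(F2): fails — 0R²0, 0R²3 but no w with 0Rw and 3Rw.
(F3): fails — mR²m, mR²q but no w with mRw and qRw.
(F4): fails — 0R²1, 0R²4 but no w with 1Rw and 4Rw.
Valid on no frame.

none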